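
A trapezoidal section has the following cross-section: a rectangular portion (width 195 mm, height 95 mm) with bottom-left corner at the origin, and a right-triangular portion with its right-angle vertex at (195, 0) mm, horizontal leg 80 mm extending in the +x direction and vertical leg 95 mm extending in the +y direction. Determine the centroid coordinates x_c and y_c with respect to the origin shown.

rectangular portion: A = 195 × 95 = 18525.00, centroid at (97.50, 47.50).
triangular portion: A = ½·80·95 = 3800.00, centroid at (221.67, 31.67).
ΣA = 22325.00 mm²
ΣAx_c = (18525.00)(97.50) + (3800.00)(221.67) = 2648520.83 mm³
ΣAy_c = (18525.00)(47.50) + (3800.00)(31.67) = 1000270.83 mm³
x_c = 2648520.83 / 22325.00 = 118.63 mm
y_c = 1000270.83 / 22325.00 = 44.80 mm

x_c = 118.63 mm, y_c = 44.80 mm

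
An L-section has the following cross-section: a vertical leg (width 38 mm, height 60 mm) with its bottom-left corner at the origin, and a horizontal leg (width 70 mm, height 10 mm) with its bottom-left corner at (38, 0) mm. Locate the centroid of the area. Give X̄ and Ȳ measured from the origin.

X̄ = 31.68 mm, Ȳ = 24.13 mm

vertical leg: A = 38 × 60 = 2280.00, centroid at (19.00, 30.00).
horizontal leg: A = 70 × 10 = 700.00, centroid at (73.00, 5.00).
ΣA = 2980.00 mm²
ΣAX̄ = (2280.00)(19.00) + (700.00)(73.00) = 94420.00 mm³
ΣAȲ = (2280.00)(30.00) + (700.00)(5.00) = 71900.00 mm³
X̄ = 94420.00 / 2980.00 = 31.68 mm
Ȳ = 71900.00 / 2980.00 = 24.13 mm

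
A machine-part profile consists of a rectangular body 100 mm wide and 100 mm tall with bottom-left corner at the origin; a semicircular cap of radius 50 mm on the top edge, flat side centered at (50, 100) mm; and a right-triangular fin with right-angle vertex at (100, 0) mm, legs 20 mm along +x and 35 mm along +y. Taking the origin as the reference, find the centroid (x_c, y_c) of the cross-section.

x_c = 51.39 mm, y_c = 68.65 mm

Part | A | x̄ᵢ | ȳᵢ | A·x̄ᵢ | A·ȳᵢ
rectangular body | 10000.00 | 50.00 | 50.00 | 500000.00 | 500000.00
semicircular top | 3926.99 | 50.00 | 121.22 | 196349.54 | 476032.42
triangular fin | 350.00 | 106.67 | 11.67 | 37333.33 | 4083.33
Σ | 14276.99 |  |  | 733682.87 | 980115.75
x_c = 733682.87 / 14276.99 = 51.39 mm
y_c = 980115.75 / 14276.99 = 68.65 mm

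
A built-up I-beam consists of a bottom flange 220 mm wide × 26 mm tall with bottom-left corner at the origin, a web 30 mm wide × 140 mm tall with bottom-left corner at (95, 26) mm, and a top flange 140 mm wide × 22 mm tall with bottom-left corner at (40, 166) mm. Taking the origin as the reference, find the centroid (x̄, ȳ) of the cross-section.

bottom flange: A = 220 × 26 = 5720.00, centroid at (110.00, 13.00).
web: A = 30 × 140 = 4200.00, centroid at (110.00, 96.00).
top flange: A = 140 × 22 = 3080.00, centroid at (110.00, 177.00).
ΣA = 13000.00 mm²
ΣAx̄ = (5720.00)(110.00) + (4200.00)(110.00) + (3080.00)(110.00) = 1430000.00 mm³
ΣAȳ = (5720.00)(13.00) + (4200.00)(96.00) + (3080.00)(177.00) = 1022720.00 mm³
x̄ = 1430000.00 / 13000.00 = 110.00 mm
ȳ = 1022720.00 / 13000.00 = 78.67 mm

x̄ = 110.00 mm, ȳ = 78.67 mm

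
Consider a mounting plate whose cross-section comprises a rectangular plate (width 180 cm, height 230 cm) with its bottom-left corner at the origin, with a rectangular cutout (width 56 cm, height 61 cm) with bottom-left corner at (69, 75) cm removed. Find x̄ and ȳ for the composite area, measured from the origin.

plate: A = 180 × 230 = 41400.00, centroid at (90.00, 115.00).
hole: A = −(56 × 61) = -3416.00, centroid at (97.00, 105.50).
ΣA = 37984.00 cm²
ΣAx̄ = (41400.00)(90.00) + (-3416.00)(97.00) = 3394648.00 cm³
ΣAȳ = (41400.00)(115.00) + (-3416.00)(105.50) = 4400612.00 cm³
x̄ = 3394648.00 / 37984.00 = 89.37 cm
ȳ = 4400612.00 / 37984.00 = 115.85 cm

x̄ = 89.37 cm, ȳ = 115.85 cm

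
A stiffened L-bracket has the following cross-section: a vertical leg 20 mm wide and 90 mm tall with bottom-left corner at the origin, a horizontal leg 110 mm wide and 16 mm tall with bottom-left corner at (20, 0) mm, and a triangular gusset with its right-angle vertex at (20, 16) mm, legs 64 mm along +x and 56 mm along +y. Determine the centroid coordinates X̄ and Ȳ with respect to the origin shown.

vertical leg: A = 20 × 90 = 1800.00, centroid at (10.00, 45.00).
horizontal leg: A = 110 × 16 = 1760.00, centroid at (75.00, 8.00).
gusset: A = ½·64·56 = 1792.00, centroid at (41.33, 34.67).
ΣA = 5352.00 mm², ΣAX̄ = 224069.33 mm³, ΣAȲ = 157202.67 mm³.
X̄ = 224069.33/5352.00 = 41.87 mm; Ȳ = 157202.67/5352.00 = 29.37 mm.

X̄ = 41.87 mm, Ȳ = 29.37 mm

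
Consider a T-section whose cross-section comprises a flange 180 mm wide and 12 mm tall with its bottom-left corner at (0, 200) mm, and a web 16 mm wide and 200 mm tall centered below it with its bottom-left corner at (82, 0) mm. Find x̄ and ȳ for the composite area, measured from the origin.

x̄ = 90.00 mm, ȳ = 142.72 mm

Part | A | x̄ᵢ | ȳᵢ | A·x̄ᵢ | A·ȳᵢ
web | 3200.00 | 90.00 | 100.00 | 288000.00 | 320000.00
flange | 2160.00 | 90.00 | 206.00 | 194400.00 | 444960.00
Σ | 5360.00 |  |  | 482400.00 | 764960.00
x̄ = 482400.00 / 5360.00 = 90.00 mm
ȳ = 764960.00 / 5360.00 = 142.72 mm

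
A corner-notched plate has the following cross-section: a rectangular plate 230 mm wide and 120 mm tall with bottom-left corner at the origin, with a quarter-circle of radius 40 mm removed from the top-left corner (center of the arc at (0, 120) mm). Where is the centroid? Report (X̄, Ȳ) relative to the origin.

plate: A = 230 × 120 = 27600.00, centroid at (115.00, 60.00).
removed quarter-circle: A = −¼π·40² = -1256.64, centroid at (16.98, 103.02).
ΣA = 26343.36 mm², ΣAX̄ = 3152666.67 mm³, ΣAȲ = 1526536.89 mm³.
X̄ = 3152666.67/26343.36 = 119.68 mm; Ȳ = 1526536.89/26343.36 = 57.95 mm.

X̄ = 119.68 mm, Ȳ = 57.95 mm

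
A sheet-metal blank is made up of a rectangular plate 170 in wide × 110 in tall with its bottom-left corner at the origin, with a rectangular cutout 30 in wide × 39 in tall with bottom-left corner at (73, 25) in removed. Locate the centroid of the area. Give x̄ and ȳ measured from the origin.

x̄ = 84.80 in, ȳ = 55.70 in

Part | A | x̄ᵢ | ȳᵢ | A·x̄ᵢ | A·ȳᵢ
plate | 18700.00 | 85.00 | 55.00 | 1589500.00 | 1028500.00
hole | -1170.00 | 88.00 | 44.50 | -102960.00 | -52065.00
Σ | 17530.00 |  |  | 1486540.00 | 976435.00
x̄ = 1486540.00 / 17530.00 = 84.80 in
ȳ = 976435.00 / 17530.00 = 55.70 in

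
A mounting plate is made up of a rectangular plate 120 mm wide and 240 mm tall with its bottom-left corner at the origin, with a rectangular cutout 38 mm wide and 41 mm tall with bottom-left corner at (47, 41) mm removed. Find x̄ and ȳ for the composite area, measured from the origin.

plate: A = 120 × 240 = 28800.00, centroid at (60.00, 120.00).
hole: A = −(38 × 41) = -1558.00, centroid at (66.00, 61.50).
ΣA = 27242.00 mm²
ΣAx̄ = (28800.00)(60.00) + (-1558.00)(66.00) = 1625172.00 mm³
ΣAȳ = (28800.00)(120.00) + (-1558.00)(61.50) = 3360183.00 mm³
x̄ = 1625172.00 / 27242.00 = 59.66 mm
ȳ = 3360183.00 / 27242.00 = 123.35 mm

x̄ = 59.66 mm, ȳ = 123.35 mm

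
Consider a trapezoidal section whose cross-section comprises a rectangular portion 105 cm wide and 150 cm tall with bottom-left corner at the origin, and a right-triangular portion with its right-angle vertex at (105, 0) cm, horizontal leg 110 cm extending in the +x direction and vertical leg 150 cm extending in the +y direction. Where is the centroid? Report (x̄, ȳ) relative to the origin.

Part | A | x̄ᵢ | ȳᵢ | A·x̄ᵢ | A·ȳᵢ
rectangular portion | 15750.00 | 52.50 | 75.00 | 826875.00 | 1181250.00
triangular portion | 8250.00 | 141.67 | 50.00 | 1168750.00 | 412500.00
Σ | 24000.00 |  |  | 1995625.00 | 1593750.00
x̄ = 1995625.00 / 24000.00 = 83.15 cm
ȳ = 1593750.00 / 24000.00 = 66.41 cm

x̄ = 83.15 cm, ȳ = 66.41 cm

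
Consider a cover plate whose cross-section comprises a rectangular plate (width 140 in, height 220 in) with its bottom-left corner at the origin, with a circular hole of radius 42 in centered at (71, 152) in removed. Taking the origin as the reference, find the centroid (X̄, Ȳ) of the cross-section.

Part | A | x̄ᵢ | ȳᵢ | A·x̄ᵢ | A·ȳᵢ
plate | 30800.00 | 70.00 | 110.00 | 2156000.00 | 3388000.00
hole | -5541.77 | 71.00 | 152.00 | -393465.63 | -842348.96
Σ | 25258.23 |  |  | 1762534.37 | 2545651.04
X̄ = 1762534.37 / 25258.23 = 69.78 in
Ȳ = 2545651.04 / 25258.23 = 100.79 in

X̄ = 69.78 in, Ȳ = 100.79 in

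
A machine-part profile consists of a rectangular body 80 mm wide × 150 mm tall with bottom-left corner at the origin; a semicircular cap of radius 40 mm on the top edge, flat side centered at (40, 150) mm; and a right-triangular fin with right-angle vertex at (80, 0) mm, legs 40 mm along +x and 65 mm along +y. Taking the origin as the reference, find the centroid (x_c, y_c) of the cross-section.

rectangular body: A = 80 × 150 = 12000.00, centroid at (40.00, 75.00).
semicircular top: A = ½π·40² = 2513.27, centroid at (40.00, 166.98).
triangular fin: A = ½·40·65 = 1300.00, centroid at (93.33, 21.67).
ΣA = 15813.27 mm², ΣAx_c = 701864.30 mm³, ΣAy_c = 1347824.45 mm³.
x_c = 701864.30/15813.27 = 44.38 mm; y_c = 1347824.45/15813.27 = 85.23 mm.

x_c = 44.38 mm, y_c = 85.23 mm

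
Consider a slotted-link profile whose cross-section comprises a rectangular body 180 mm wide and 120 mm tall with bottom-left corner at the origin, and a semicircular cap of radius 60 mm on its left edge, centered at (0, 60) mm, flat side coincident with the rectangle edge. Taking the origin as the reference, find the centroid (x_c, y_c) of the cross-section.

Part | A | x̄ᵢ | ȳᵢ | A·x̄ᵢ | A·ȳᵢ
rectangular body | 21600.00 | 90.00 | 60.00 | 1944000.00 | 1296000.00
semicircular end | 5654.87 | -25.46 | 60.00 | -144000.00 | 339292.01
Σ | 27254.87 |  |  | 1800000.00 | 1635292.01
x_c = 1800000.00 / 27254.87 = 66.04 mm
y_c = 1635292.01 / 27254.87 = 60.00 mm

x_c = 66.04 mm, y_c = 60.00 mm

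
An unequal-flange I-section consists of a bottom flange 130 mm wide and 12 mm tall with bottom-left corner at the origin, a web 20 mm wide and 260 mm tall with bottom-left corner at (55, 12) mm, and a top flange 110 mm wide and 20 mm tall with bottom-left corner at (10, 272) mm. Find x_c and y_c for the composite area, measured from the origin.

bottom flange: A = 130 × 12 = 1560.00, centroid at (65.00, 6.00).
web: A = 20 × 260 = 5200.00, centroid at (65.00, 142.00).
top flange: A = 110 × 20 = 2200.00, centroid at (65.00, 282.00).
ΣA = 8960.00 mm²
ΣAx_c = (1560.00)(65.00) + (5200.00)(65.00) + (2200.00)(65.00) = 582400.00 mm³
ΣAy_c = (1560.00)(6.00) + (5200.00)(142.00) + (2200.00)(282.00) = 1368160.00 mm³
x_c = 582400.00 / 8960.00 = 65.00 mm
y_c = 1368160.00 / 8960.00 = 152.70 mm

x_c = 65.00 mm, y_c = 152.70 mm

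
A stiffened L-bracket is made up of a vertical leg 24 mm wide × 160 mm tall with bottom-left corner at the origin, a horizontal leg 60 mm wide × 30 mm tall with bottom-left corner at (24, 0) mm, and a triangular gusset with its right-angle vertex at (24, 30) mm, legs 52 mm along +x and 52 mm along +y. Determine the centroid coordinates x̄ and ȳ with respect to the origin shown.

x̄ = 28.48 mm, ȳ = 56.95 mm

vertical leg: A = 24 × 160 = 3840.00, centroid at (12.00, 80.00).
horizontal leg: A = 60 × 30 = 1800.00, centroid at (54.00, 15.00).
gusset: A = ½·52·52 = 1352.00, centroid at (41.33, 47.33).
ΣA = 6992.00 mm²
ΣAx̄ = (3840.00)(12.00) + (1800.00)(54.00) + (1352.00)(41.33) = 199162.67 mm³
ΣAȳ = (3840.00)(80.00) + (1800.00)(15.00) + (1352.00)(47.33) = 398194.67 mm³
x̄ = 199162.67 / 6992.00 = 28.48 mm
ȳ = 398194.67 / 6992.00 = 56.95 mm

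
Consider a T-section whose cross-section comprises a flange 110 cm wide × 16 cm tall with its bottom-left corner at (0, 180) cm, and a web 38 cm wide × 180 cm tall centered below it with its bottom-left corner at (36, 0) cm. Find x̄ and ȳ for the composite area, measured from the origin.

x̄ = 55.00 cm, ȳ = 110.06 cm

web: A = 38 × 180 = 6840.00, centroid at (55.00, 90.00).
flange: A = 110 × 16 = 1760.00, centroid at (55.00, 188.00).
ΣA = 8600.00 cm²
ΣAx̄ = (6840.00)(55.00) + (1760.00)(55.00) = 473000.00 cm³
ΣAȳ = (6840.00)(90.00) + (1760.00)(188.00) = 946480.00 cm³
x̄ = 473000.00 / 8600.00 = 55.00 cm
ȳ = 946480.00 / 8600.00 = 110.06 cm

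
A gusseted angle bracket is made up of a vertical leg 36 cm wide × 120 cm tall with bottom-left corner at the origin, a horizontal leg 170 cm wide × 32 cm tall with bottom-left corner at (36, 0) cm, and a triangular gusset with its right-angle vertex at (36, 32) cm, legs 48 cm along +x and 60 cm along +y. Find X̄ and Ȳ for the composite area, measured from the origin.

vertical leg: A = 36 × 120 = 4320.00, centroid at (18.00, 60.00).
horizontal leg: A = 170 × 32 = 5440.00, centroid at (121.00, 16.00).
gusset: A = ½·48·60 = 1440.00, centroid at (52.00, 52.00).
ΣA = 11200.00 cm², ΣAX̄ = 810880.00 cm³, ΣAȲ = 421120.00 cm³.
X̄ = 810880.00/11200.00 = 72.40 cm; Ȳ = 421120.00/11200.00 = 37.60 cm.

X̄ = 72.40 cm, Ȳ = 37.60 cm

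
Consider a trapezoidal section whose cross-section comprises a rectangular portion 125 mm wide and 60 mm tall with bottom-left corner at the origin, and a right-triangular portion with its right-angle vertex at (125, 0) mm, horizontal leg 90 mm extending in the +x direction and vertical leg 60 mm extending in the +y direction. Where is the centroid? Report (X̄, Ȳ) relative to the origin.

X̄ = 86.99 mm, Ȳ = 27.35 mm

rectangular portion: A = 125 × 60 = 7500.00, centroid at (62.50, 30.00).
triangular portion: A = ½·90·60 = 2700.00, centroid at (155.00, 20.00).
ΣA = 10200.00 mm²
ΣAX̄ = (7500.00)(62.50) + (2700.00)(155.00) = 887250.00 mm³
ΣAȲ = (7500.00)(30.00) + (2700.00)(20.00) = 279000.00 mm³
X̄ = 887250.00 / 10200.00 = 86.99 mm
Ȳ = 279000.00 / 10200.00 = 27.35 mm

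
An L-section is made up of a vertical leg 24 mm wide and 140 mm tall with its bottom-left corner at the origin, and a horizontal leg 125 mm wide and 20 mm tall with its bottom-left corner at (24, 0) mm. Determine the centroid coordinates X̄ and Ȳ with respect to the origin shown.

X̄ = 43.78 mm, Ȳ = 44.40 mm

vertical leg: A = 24 × 140 = 3360.00, centroid at (12.00, 70.00).
horizontal leg: A = 125 × 20 = 2500.00, centroid at (86.50, 10.00).
ΣA = 5860.00 mm², ΣAX̄ = 256570.00 mm³, ΣAȲ = 260200.00 mm³.
X̄ = 256570.00/5860.00 = 43.78 mm; Ȳ = 260200.00/5860.00 = 44.40 mm.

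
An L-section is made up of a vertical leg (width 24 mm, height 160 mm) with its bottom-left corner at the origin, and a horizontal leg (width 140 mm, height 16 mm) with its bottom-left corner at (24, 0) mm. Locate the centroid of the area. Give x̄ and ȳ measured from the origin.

x̄ = 42.21 mm, ȳ = 53.47 mm

vertical leg: A = 24 × 160 = 3840.00, centroid at (12.00, 80.00).
horizontal leg: A = 140 × 16 = 2240.00, centroid at (94.00, 8.00).
ΣA = 6080.00 mm²
ΣAx̄ = (3840.00)(12.00) + (2240.00)(94.00) = 256640.00 mm³
ΣAȳ = (3840.00)(80.00) + (2240.00)(8.00) = 325120.00 mm³
x̄ = 256640.00 / 6080.00 = 42.21 mm
ȳ = 325120.00 / 6080.00 = 53.47 mm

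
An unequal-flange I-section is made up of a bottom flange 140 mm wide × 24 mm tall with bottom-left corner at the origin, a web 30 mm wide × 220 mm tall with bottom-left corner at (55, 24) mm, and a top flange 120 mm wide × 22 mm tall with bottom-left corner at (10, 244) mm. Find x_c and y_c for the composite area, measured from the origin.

bottom flange: A = 140 × 24 = 3360.00, centroid at (70.00, 12.00).
web: A = 30 × 220 = 6600.00, centroid at (70.00, 134.00).
top flange: A = 120 × 22 = 2640.00, centroid at (70.00, 255.00).
ΣA = 12600.00 mm², ΣAx_c = 882000.00 mm³, ΣAy_c = 1597920.00 mm³.
x_c = 882000.00/12600.00 = 70.00 mm; y_c = 1597920.00/12600.00 = 126.82 mm.

x_c = 70.00 mm, y_c = 126.82 mm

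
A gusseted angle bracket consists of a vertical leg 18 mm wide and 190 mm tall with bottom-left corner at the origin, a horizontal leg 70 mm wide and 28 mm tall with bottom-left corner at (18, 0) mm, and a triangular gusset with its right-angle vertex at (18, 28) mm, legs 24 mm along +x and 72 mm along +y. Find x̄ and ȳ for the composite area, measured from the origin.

x̄ = 25.16 mm, ȳ = 63.62 mm

vertical leg: A = 18 × 190 = 3420.00, centroid at (9.00, 95.00).
horizontal leg: A = 70 × 28 = 1960.00, centroid at (53.00, 14.00).
gusset: A = ½·24·72 = 864.00, centroid at (26.00, 52.00).
ΣA = 6244.00 mm²
ΣAx̄ = (3420.00)(9.00) + (1960.00)(53.00) + (864.00)(26.00) = 157124.00 mm³
ΣAȳ = (3420.00)(95.00) + (1960.00)(14.00) + (864.00)(52.00) = 397268.00 mm³
x̄ = 157124.00 / 6244.00 = 25.16 mm
ȳ = 397268.00 / 6244.00 = 63.62 mm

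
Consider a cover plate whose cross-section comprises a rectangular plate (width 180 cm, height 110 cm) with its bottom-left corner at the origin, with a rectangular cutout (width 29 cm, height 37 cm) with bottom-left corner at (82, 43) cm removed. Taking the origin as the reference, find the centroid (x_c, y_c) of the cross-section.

x_c = 89.63 cm, y_c = 54.63 cm

Part | A | x̄ᵢ | ȳᵢ | A·x̄ᵢ | A·ȳᵢ
plate | 19800.00 | 90.00 | 55.00 | 1782000.00 | 1089000.00
hole | -1073.00 | 96.50 | 61.50 | -103544.50 | -65989.50
Σ | 18727.00 |  |  | 1678455.50 | 1023010.50
x_c = 1678455.50 / 18727.00 = 89.63 cm
y_c = 1023010.50 / 18727.00 = 54.63 cm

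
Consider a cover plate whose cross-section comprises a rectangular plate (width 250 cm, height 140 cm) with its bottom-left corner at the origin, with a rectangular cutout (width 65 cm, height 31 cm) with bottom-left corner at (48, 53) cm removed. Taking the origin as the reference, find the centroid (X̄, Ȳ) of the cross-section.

plate: A = 250 × 140 = 35000.00, centroid at (125.00, 70.00).
hole: A = −(65 × 31) = -2015.00, centroid at (80.50, 68.50).
ΣA = 32985.00 cm², ΣAX̄ = 4212792.50 cm³, ΣAȲ = 2311972.50 cm³.
X̄ = 4212792.50/32985.00 = 127.72 cm; Ȳ = 2311972.50/32985.00 = 70.09 cm.

X̄ = 127.72 cm, Ȳ = 70.09 cm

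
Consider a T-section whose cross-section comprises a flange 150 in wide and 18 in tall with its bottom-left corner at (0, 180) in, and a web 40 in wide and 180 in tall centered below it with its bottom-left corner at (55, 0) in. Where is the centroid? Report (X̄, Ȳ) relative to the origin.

web: A = 40 × 180 = 7200.00, centroid at (75.00, 90.00).
flange: A = 150 × 18 = 2700.00, centroid at (75.00, 189.00).
ΣA = 9900.00 in²
ΣAX̄ = (7200.00)(75.00) + (2700.00)(75.00) = 742500.00 in³
ΣAȲ = (7200.00)(90.00) + (2700.00)(189.00) = 1158300.00 in³
X̄ = 742500.00 / 9900.00 = 75.00 in
Ȳ = 1158300.00 / 9900.00 = 117.00 in

X̄ = 75.00 in, Ȳ = 117.00 in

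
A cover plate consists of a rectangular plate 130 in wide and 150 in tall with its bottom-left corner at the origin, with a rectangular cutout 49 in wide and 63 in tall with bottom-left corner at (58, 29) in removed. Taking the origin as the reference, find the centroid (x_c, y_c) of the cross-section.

x_c = 61.71 in, y_c = 77.73 in

plate: A = 130 × 150 = 19500.00, centroid at (65.00, 75.00).
hole: A = −(49 × 63) = -3087.00, centroid at (82.50, 60.50).
ΣA = 16413.00 in², ΣAx_c = 1012822.50 in³, ΣAy_c = 1275736.50 in³.
x_c = 1012822.50/16413.00 = 61.71 in; y_c = 1275736.50/16413.00 = 77.73 in.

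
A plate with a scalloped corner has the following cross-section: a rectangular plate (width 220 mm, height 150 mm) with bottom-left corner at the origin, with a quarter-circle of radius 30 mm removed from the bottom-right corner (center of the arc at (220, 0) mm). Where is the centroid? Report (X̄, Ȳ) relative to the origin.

X̄ = 107.87 mm, Ȳ = 76.36 mm

plate: A = 220 × 150 = 33000.00, centroid at (110.00, 75.00).
removed quarter-circle: A = −¼π·30² = -706.86, centroid at (207.27, 12.73).
ΣA = 32293.14 mm², ΣAX̄ = 3483491.16 mm³, ΣAȲ = 2466000.00 mm³.
X̄ = 3483491.16/32293.14 = 107.87 mm; Ȳ = 2466000.00/32293.14 = 76.36 mm.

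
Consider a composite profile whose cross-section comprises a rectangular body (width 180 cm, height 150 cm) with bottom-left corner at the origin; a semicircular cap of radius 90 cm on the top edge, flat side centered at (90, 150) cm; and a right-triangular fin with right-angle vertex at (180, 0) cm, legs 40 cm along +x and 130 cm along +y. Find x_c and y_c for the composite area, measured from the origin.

Part | A | x̄ᵢ | ȳᵢ | A·x̄ᵢ | A·ȳᵢ
rectangular body | 27000.00 | 90.00 | 75.00 | 2430000.00 | 2025000.00
semicircular top | 12723.45 | 90.00 | 188.20 | 1145110.52 | 2394517.54
triangular fin | 2600.00 | 193.33 | 43.33 | 502666.67 | 112666.67
Σ | 42323.45 |  |  | 4077777.19 | 4532184.20
x_c = 4077777.19 / 42323.45 = 96.35 cm
y_c = 4532184.20 / 42323.45 = 107.08 cm

x_c = 96.35 cm, y_c = 107.08 cm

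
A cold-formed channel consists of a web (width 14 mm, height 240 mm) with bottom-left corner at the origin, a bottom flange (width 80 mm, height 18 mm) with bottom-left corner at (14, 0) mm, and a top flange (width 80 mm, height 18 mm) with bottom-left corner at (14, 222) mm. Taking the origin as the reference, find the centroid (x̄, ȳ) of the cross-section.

x̄ = 28.69 mm, ȳ = 120.00 mm

web: A = 14 × 240 = 3360.00, centroid at (7.00, 120.00).
bottom flange: A = 80 × 18 = 1440.00, centroid at (54.00, 9.00).
top flange: A = 80 × 18 = 1440.00, centroid at (54.00, 231.00).
ΣA = 6240.00 mm²
ΣAx̄ = (3360.00)(7.00) + (1440.00)(54.00) + (1440.00)(54.00) = 179040.00 mm³
ΣAȳ = (3360.00)(120.00) + (1440.00)(9.00) + (1440.00)(231.00) = 748800.00 mm³
x̄ = 179040.00 / 6240.00 = 28.69 mm
ȳ = 748800.00 / 6240.00 = 120.00 mm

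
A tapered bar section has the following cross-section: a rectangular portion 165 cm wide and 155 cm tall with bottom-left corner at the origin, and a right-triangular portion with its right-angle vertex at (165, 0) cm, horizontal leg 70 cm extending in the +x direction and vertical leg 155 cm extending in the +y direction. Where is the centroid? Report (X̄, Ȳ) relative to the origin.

rectangular portion: A = 165 × 155 = 25575.00, centroid at (82.50, 77.50).
triangular portion: A = ½·70·155 = 5425.00, centroid at (188.33, 51.67).
ΣA = 31000.00 cm², ΣAX̄ = 3131645.83 cm³, ΣAȲ = 2262354.17 cm³.
X̄ = 3131645.83/31000.00 = 101.02 cm; Ȳ = 2262354.17/31000.00 = 72.98 cm.

X̄ = 101.02 cm, Ȳ = 72.98 cm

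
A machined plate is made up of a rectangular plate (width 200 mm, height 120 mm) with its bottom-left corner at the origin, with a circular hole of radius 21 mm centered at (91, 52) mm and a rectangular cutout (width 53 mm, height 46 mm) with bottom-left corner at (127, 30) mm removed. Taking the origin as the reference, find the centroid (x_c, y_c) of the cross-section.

x_c = 94.15 mm, y_c = 61.40 mm

plate: A = 200 × 120 = 24000.00, centroid at (100.00, 60.00).
hole 1: A = −π·21² = -1385.44, centroid at (91.00, 52.00).
hole 2: A = −(53 × 46) = -2438.00, centroid at (153.50, 53.00).
ΣA = 20176.56 mm²
ΣAx_c = (24000.00)(100.00) + (-1385.44)(91.00) + (-2438.00)(153.50) = 1899691.75 mm³
ΣAy_c = (24000.00)(60.00) + (-1385.44)(52.00) + (-2438.00)(53.00) = 1238743.00 mm³
x_c = 1899691.75 / 20176.56 = 94.15 mm
y_c = 1238743.00 / 20176.56 = 61.40 mm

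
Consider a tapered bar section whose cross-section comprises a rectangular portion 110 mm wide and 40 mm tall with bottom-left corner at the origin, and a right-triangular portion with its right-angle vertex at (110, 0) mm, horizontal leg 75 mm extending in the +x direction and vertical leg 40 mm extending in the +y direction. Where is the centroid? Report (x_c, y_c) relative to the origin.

rectangular portion: A = 110 × 40 = 4400.00, centroid at (55.00, 20.00).
triangular portion: A = ½·75·40 = 1500.00, centroid at (135.00, 13.33).
ΣA = 5900.00 mm², ΣAx_c = 444500.00 mm³, ΣAy_c = 108000.00 mm³.
x_c = 444500.00/5900.00 = 75.34 mm; y_c = 108000.00/5900.00 = 18.31 mm.

x_c = 75.34 mm, y_c = 18.31 mm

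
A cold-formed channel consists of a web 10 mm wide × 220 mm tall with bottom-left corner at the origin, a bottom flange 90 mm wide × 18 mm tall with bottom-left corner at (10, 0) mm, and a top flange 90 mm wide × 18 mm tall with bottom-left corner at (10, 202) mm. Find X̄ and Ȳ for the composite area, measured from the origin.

X̄ = 34.78 mm, Ȳ = 110.00 mm

web: A = 10 × 220 = 2200.00, centroid at (5.00, 110.00).
bottom flange: A = 90 × 18 = 1620.00, centroid at (55.00, 9.00).
top flange: A = 90 × 18 = 1620.00, centroid at (55.00, 211.00).
ΣA = 5440.00 mm², ΣAX̄ = 189200.00 mm³, ΣAȲ = 598400.00 mm³.
X̄ = 189200.00/5440.00 = 34.78 mm; Ȳ = 598400.00/5440.00 = 110.00 mm.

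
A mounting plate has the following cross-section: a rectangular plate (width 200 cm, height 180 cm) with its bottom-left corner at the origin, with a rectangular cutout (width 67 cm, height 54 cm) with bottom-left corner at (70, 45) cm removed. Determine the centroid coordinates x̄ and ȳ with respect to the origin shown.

plate: A = 200 × 180 = 36000.00, centroid at (100.00, 90.00).
hole: A = −(67 × 54) = -3618.00, centroid at (103.50, 72.00).
ΣA = 32382.00 cm², ΣAx̄ = 3225537.00 cm³, ΣAȳ = 2979504.00 cm³.
x̄ = 3225537.00/32382.00 = 99.61 cm; ȳ = 2979504.00/32382.00 = 92.01 cm.

x̄ = 99.61 cm, ȳ = 92.01 cm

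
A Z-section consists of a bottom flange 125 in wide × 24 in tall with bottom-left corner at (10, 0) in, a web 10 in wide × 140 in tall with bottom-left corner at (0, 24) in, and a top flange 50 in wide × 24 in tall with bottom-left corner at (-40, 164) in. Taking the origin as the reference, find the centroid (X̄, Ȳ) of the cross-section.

bottom flange: A = 125 × 24 = 3000.00, centroid at (72.50, 12.00).
web: A = 10 × 140 = 1400.00, centroid at (5.00, 94.00).
top flange: A = 50 × 24 = 1200.00, centroid at (-15.00, 176.00).
ΣA = 5600.00 in²
ΣAX̄ = (3000.00)(72.50) + (1400.00)(5.00) + (1200.00)(-15.00) = 206500.00 in³
ΣAȲ = (3000.00)(12.00) + (1400.00)(94.00) + (1200.00)(176.00) = 378800.00 in³
X̄ = 206500.00 / 5600.00 = 36.88 in
Ȳ = 378800.00 / 5600.00 = 67.64 in

X̄ = 36.88 in, Ȳ = 67.64 in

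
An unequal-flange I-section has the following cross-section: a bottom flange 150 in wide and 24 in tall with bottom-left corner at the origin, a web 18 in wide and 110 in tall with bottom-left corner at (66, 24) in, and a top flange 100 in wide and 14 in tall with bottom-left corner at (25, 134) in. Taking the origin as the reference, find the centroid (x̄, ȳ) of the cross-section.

x̄ = 75.00 in, ȳ = 56.88 in

bottom flange: A = 150 × 24 = 3600.00, centroid at (75.00, 12.00).
web: A = 18 × 110 = 1980.00, centroid at (75.00, 79.00).
top flange: A = 100 × 14 = 1400.00, centroid at (75.00, 141.00).
ΣA = 6980.00 in²
ΣAx̄ = (3600.00)(75.00) + (1980.00)(75.00) + (1400.00)(75.00) = 523500.00 in³
ΣAȳ = (3600.00)(12.00) + (1980.00)(79.00) + (1400.00)(141.00) = 397020.00 in³
x̄ = 523500.00 / 6980.00 = 75.00 in
ȳ = 397020.00 / 6980.00 = 56.88 in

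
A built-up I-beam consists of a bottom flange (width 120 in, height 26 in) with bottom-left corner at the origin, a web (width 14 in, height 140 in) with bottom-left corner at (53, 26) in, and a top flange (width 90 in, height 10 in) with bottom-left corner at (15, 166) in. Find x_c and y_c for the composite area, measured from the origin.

Part | A | x̄ᵢ | ȳᵢ | A·x̄ᵢ | A·ȳᵢ
bottom flange | 3120.00 | 60.00 | 13.00 | 187200.00 | 40560.00
web | 1960.00 | 60.00 | 96.00 | 117600.00 | 188160.00
top flange | 900.00 | 60.00 | 171.00 | 54000.00 | 153900.00
Σ | 5980.00 |  |  | 358800.00 | 382620.00
x_c = 358800.00 / 5980.00 = 60.00 in
y_c = 382620.00 / 5980.00 = 63.98 in

x_c = 60.00 in, y_c = 63.98 in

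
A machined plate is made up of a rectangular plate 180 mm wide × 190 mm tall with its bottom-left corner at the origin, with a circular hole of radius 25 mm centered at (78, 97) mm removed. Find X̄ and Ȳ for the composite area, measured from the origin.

X̄ = 90.73 mm, Ȳ = 94.88 mm

Part | A | x̄ᵢ | ȳᵢ | A·x̄ᵢ | A·ȳᵢ
plate | 34200.00 | 90.00 | 95.00 | 3078000.00 | 3249000.00
hole | -1963.50 | 78.00 | 97.00 | -153152.64 | -190459.05
Σ | 32236.50 |  |  | 2924847.36 | 3058540.95
X̄ = 2924847.36 / 32236.50 = 90.73 mm
Ȳ = 3058540.95 / 32236.50 = 94.88 mm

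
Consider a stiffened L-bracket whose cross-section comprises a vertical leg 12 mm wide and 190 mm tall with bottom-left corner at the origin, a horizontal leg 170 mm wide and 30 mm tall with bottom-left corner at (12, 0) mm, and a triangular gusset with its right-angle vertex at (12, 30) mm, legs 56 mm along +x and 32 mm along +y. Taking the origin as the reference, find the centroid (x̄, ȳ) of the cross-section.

Part | A | x̄ᵢ | ȳᵢ | A·x̄ᵢ | A·ȳᵢ
vertical leg | 2280.00 | 6.00 | 95.00 | 13680.00 | 216600.00
horizontal leg | 5100.00 | 97.00 | 15.00 | 494700.00 | 76500.00
gusset | 896.00 | 30.67 | 40.67 | 27477.33 | 36437.33
Σ | 8276.00 |  |  | 535857.33 | 329537.33
x̄ = 535857.33 / 8276.00 = 64.75 mm
ȳ = 329537.33 / 8276.00 = 39.82 mm

x̄ = 64.75 mm, ȳ = 39.82 mm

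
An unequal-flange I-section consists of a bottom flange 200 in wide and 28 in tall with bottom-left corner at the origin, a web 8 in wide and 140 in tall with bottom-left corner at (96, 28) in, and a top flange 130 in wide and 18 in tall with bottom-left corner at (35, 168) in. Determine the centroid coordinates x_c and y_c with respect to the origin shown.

x_c = 100.00 in, y_c = 66.48 in

Part | A | x̄ᵢ | ȳᵢ | A·x̄ᵢ | A·ȳᵢ
bottom flange | 5600.00 | 100.00 | 14.00 | 560000.00 | 78400.00
web | 1120.00 | 100.00 | 98.00 | 112000.00 | 109760.00
top flange | 2340.00 | 100.00 | 177.00 | 234000.00 | 414180.00
Σ | 9060.00 |  |  | 906000.00 | 602340.00
x_c = 906000.00 / 9060.00 = 100.00 in
y_c = 602340.00 / 9060.00 = 66.48 in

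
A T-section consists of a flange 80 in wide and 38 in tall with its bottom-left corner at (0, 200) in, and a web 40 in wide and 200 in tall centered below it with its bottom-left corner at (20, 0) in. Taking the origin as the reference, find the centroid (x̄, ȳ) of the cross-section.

x̄ = 40.00 in, ȳ = 132.77 in

web: A = 40 × 200 = 8000.00, centroid at (40.00, 100.00).
flange: A = 80 × 38 = 3040.00, centroid at (40.00, 219.00).
ΣA = 11040.00 in², ΣAx̄ = 441600.00 in³, ΣAȳ = 1465760.00 in³.
x̄ = 441600.00/11040.00 = 40.00 in; ȳ = 1465760.00/11040.00 = 132.77 in.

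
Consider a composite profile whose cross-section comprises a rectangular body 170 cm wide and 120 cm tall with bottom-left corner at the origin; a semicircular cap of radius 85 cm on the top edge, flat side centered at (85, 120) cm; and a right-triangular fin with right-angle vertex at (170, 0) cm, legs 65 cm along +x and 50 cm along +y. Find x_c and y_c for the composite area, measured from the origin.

x_c = 90.19 cm, y_c = 90.56 cm

rectangular body: A = 170 × 120 = 20400.00, centroid at (85.00, 60.00).
semicircular top: A = ½π·85² = 11349.00, centroid at (85.00, 156.08).
triangular fin: A = ½·65·50 = 1625.00, centroid at (191.67, 16.67).
ΣA = 33374.00 cm²
ΣAx_c = (20400.00)(85.00) + (11349.00)(85.00) + (1625.00)(191.67) = 3010123.63 cm³
ΣAy_c = (20400.00)(60.00) + (11349.00)(156.08) + (1625.00)(16.67) = 3022380.42 cm³
x_c = 3010123.63 / 33374.00 = 90.19 cm
y_c = 3022380.42 / 33374.00 = 90.56 cm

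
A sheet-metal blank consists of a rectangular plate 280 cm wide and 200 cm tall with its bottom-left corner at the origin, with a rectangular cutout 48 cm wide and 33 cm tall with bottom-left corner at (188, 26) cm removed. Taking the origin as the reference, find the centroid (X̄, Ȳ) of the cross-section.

Part | A | x̄ᵢ | ȳᵢ | A·x̄ᵢ | A·ȳᵢ
plate | 56000.00 | 140.00 | 100.00 | 7840000.00 | 5600000.00
hole | -1584.00 | 212.00 | 42.50 | -335808.00 | -67320.00
Σ | 54416.00 |  |  | 7504192.00 | 5532680.00
X̄ = 7504192.00 / 54416.00 = 137.90 cm
Ȳ = 5532680.00 / 54416.00 = 101.67 cm

X̄ = 137.90 cm, Ȳ = 101.67 cm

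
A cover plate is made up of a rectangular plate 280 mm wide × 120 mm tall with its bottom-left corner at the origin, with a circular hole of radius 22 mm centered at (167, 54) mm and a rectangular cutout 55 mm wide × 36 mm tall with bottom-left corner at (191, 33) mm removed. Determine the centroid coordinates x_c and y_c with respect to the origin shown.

x_c = 133.47 mm, y_c = 60.90 mm

Part | A | x̄ᵢ | ȳᵢ | A·x̄ᵢ | A·ȳᵢ
plate | 33600.00 | 140.00 | 60.00 | 4704000.00 | 2016000.00
hole 1 | -1520.53 | 167.00 | 54.00 | -253928.65 | -82108.67
hole 2 | -1980.00 | 218.50 | 51.00 | -432630.00 | -100980.00
Σ | 30099.47 |  |  | 4017441.35 | 1832911.33
x_c = 4017441.35 / 30099.47 = 133.47 mm
y_c = 1832911.33 / 30099.47 = 60.90 mm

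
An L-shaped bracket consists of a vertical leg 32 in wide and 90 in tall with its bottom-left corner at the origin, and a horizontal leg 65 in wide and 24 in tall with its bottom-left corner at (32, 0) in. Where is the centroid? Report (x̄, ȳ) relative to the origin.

x̄ = 33.04 in, ȳ = 33.41 in

vertical leg: A = 32 × 90 = 2880.00, centroid at (16.00, 45.00).
horizontal leg: A = 65 × 24 = 1560.00, centroid at (64.50, 12.00).
ΣA = 4440.00 in², ΣAx̄ = 146700.00 in³, ΣAȳ = 148320.00 in³.
x̄ = 146700.00/4440.00 = 33.04 in; ȳ = 148320.00/4440.00 = 33.41 in.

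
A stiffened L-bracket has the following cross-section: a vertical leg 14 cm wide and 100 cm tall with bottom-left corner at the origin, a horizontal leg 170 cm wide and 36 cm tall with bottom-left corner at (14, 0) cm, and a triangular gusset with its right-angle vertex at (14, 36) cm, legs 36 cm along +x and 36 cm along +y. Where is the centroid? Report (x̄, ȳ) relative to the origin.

vertical leg: A = 14 × 100 = 1400.00, centroid at (7.00, 50.00).
horizontal leg: A = 170 × 36 = 6120.00, centroid at (99.00, 18.00).
gusset: A = ½·36·36 = 648.00, centroid at (26.00, 48.00).
ΣA = 8168.00 cm²
ΣAx̄ = (1400.00)(7.00) + (6120.00)(99.00) + (648.00)(26.00) = 632528.00 cm³
ΣAȳ = (1400.00)(50.00) + (6120.00)(18.00) + (648.00)(48.00) = 211264.00 cm³
x̄ = 632528.00 / 8168.00 = 77.44 cm
ȳ = 211264.00 / 8168.00 = 25.86 cm

x̄ = 77.44 cm, ȳ = 25.86 cm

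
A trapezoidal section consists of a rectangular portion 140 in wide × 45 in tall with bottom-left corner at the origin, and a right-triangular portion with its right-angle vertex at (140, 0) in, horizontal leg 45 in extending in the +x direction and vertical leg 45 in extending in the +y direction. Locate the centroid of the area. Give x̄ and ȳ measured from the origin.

rectangular portion: A = 140 × 45 = 6300.00, centroid at (70.00, 22.50).
triangular portion: A = ½·45·45 = 1012.50, centroid at (155.00, 15.00).
ΣA = 7312.50 in²
ΣAx̄ = (6300.00)(70.00) + (1012.50)(155.00) = 597937.50 in³
ΣAȳ = (6300.00)(22.50) + (1012.50)(15.00) = 156937.50 in³
x̄ = 597937.50 / 7312.50 = 81.77 in
ȳ = 156937.50 / 7312.50 = 21.46 in

x̄ = 81.77 in, ȳ = 21.46 in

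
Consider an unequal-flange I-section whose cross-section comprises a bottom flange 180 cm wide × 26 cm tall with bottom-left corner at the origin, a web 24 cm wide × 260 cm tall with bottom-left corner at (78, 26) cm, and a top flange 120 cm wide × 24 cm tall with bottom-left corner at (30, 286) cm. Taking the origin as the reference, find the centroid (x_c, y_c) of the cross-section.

bottom flange: A = 180 × 26 = 4680.00, centroid at (90.00, 13.00).
web: A = 24 × 260 = 6240.00, centroid at (90.00, 156.00).
top flange: A = 120 × 24 = 2880.00, centroid at (90.00, 298.00).
ΣA = 13800.00 cm²
ΣAx_c = (4680.00)(90.00) + (6240.00)(90.00) + (2880.00)(90.00) = 1242000.00 cm³
ΣAy_c = (4680.00)(13.00) + (6240.00)(156.00) + (2880.00)(298.00) = 1892520.00 cm³
x_c = 1242000.00 / 13800.00 = 90.00 cm
y_c = 1892520.00 / 13800.00 = 137.14 cm

x_c = 90.00 cm, y_c = 137.14 cm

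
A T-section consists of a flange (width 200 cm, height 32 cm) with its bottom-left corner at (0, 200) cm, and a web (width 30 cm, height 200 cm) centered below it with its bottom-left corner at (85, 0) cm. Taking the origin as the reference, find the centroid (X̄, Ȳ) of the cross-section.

X̄ = 100.00 cm, Ȳ = 159.87 cm

web: A = 30 × 200 = 6000.00, centroid at (100.00, 100.00).
flange: A = 200 × 32 = 6400.00, centroid at (100.00, 216.00).
ΣA = 12400.00 cm²
ΣAX̄ = (6000.00)(100.00) + (6400.00)(100.00) = 1240000.00 cm³
ΣAȲ = (6000.00)(100.00) + (6400.00)(216.00) = 1982400.00 cm³
X̄ = 1240000.00 / 12400.00 = 100.00 cm
Ȳ = 1982400.00 / 12400.00 = 159.87 cm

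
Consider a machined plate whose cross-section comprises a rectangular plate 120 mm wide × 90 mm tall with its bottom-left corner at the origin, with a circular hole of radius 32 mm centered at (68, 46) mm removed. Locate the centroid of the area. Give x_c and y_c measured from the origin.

x_c = 56.61 mm, y_c = 44.58 mm

Part | A | x̄ᵢ | ȳᵢ | A·x̄ᵢ | A·ȳᵢ
plate | 10800.00 | 60.00 | 45.00 | 648000.00 | 486000.00
hole | -3216.99 | 68.00 | 46.00 | -218755.38 | -147981.58
Σ | 7583.01 |  |  | 429244.62 | 338018.42
x_c = 429244.62 / 7583.01 = 56.61 mm
y_c = 338018.42 / 7583.01 = 44.58 mm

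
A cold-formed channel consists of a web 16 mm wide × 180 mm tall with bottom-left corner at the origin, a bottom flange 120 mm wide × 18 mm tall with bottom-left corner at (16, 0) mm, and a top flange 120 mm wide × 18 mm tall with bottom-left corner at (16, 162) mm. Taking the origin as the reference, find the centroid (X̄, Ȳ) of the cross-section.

Part | A | x̄ᵢ | ȳᵢ | A·x̄ᵢ | A·ȳᵢ
web | 2880.00 | 8.00 | 90.00 | 23040.00 | 259200.00
bottom flange | 2160.00 | 76.00 | 9.00 | 164160.00 | 19440.00
top flange | 2160.00 | 76.00 | 171.00 | 164160.00 | 369360.00
Σ | 7200.00 |  |  | 351360.00 | 648000.00
X̄ = 351360.00 / 7200.00 = 48.80 mm
Ȳ = 648000.00 / 7200.00 = 90.00 mm

X̄ = 48.80 mm, Ȳ = 90.00 mm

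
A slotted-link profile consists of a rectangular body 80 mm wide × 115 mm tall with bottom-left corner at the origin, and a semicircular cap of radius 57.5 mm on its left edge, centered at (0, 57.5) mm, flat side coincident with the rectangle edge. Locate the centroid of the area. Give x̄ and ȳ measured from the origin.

x̄ = 16.76 mm, ȳ = 57.50 mm

rectangular body: A = 80 × 115 = 9200.00, centroid at (40.00, 57.50).
semicircular end: A = ½π·57.5² = 5193.45, centroid at (-24.40, 57.50).
ΣA = 14393.45 mm², ΣAx̄ = 241260.42 mm³, ΣAȳ = 827623.11 mm³.
x̄ = 241260.42/14393.45 = 16.76 mm; ȳ = 827623.11/14393.45 = 57.50 mm.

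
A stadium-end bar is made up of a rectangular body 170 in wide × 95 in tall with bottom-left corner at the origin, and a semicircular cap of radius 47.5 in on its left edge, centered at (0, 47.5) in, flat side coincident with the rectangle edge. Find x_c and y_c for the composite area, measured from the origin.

x_c = 66.08 in, y_c = 47.50 in

rectangular body: A = 170 × 95 = 16150.00, centroid at (85.00, 47.50).
semicircular end: A = ½π·47.5² = 3544.11, centroid at (-20.16, 47.50).
ΣA = 19694.11 in², ΣAx_c = 1301302.08 in³, ΣAy_c = 935470.19 in³.
x_c = 1301302.08/19694.11 = 66.08 in; y_c = 935470.19/19694.11 = 47.50 in.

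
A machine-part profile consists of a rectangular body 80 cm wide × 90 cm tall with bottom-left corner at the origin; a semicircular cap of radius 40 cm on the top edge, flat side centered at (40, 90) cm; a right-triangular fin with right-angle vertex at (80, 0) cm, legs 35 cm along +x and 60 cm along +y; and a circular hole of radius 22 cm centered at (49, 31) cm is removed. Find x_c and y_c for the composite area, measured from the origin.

x_c = 44.39 cm, y_c = 61.32 cm

Part | A | x̄ᵢ | ȳᵢ | A·x̄ᵢ | A·ȳᵢ
rectangular body | 7200.00 | 40.00 | 45.00 | 288000.00 | 324000.00
semicircular top | 2513.27 | 40.00 | 106.98 | 100530.96 | 268861.34
triangular fin | 1050.00 | 91.67 | 20.00 | 96250.00 | 21000.00
hole | -1520.53 | 49.00 | 31.00 | -74506.01 | -47136.46
Σ | 9242.74 |  |  | 410274.95 | 566724.88
x_c = 410274.95 / 9242.74 = 44.39 cm
y_c = 566724.88 / 9242.74 = 61.32 cm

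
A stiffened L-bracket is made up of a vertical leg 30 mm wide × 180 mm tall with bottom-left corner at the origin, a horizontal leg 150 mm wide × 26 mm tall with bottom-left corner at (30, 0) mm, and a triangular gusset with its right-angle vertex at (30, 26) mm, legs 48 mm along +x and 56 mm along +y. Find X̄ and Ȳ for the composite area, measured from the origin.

X̄ = 51.89 mm, Ȳ = 56.06 mm

vertical leg: A = 30 × 180 = 5400.00, centroid at (15.00, 90.00).
horizontal leg: A = 150 × 26 = 3900.00, centroid at (105.00, 13.00).
gusset: A = ½·48·56 = 1344.00, centroid at (46.00, 44.67).
ΣA = 10644.00 mm²
ΣAX̄ = (5400.00)(15.00) + (3900.00)(105.00) + (1344.00)(46.00) = 552324.00 mm³
ΣAȲ = (5400.00)(90.00) + (3900.00)(13.00) + (1344.00)(44.67) = 596732.00 mm³
X̄ = 552324.00 / 10644.00 = 51.89 mm
Ȳ = 596732.00 / 10644.00 = 56.06 mm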